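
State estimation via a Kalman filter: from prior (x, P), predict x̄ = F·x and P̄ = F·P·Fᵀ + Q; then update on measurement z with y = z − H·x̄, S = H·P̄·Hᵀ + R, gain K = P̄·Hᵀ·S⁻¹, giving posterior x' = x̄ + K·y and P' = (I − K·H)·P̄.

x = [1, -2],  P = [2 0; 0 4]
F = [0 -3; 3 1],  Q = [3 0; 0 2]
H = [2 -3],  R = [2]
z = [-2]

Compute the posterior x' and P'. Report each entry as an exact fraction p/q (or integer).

x' = [927/259, 787/259]
P' = [3603/259 2364/259; 2364/259 1608/259]

x̄ = F·x = [6, 1]
P̄ = F·P·Fᵀ + Q = [39 -12; -12 24]
y = z − H·x̄ = [-11]
S = H·P̄·Hᵀ + R = [518]
K = P̄·Hᵀ·S⁻¹ = [57/259; -48/259]
x' = x̄ + K·y = [927/259, 787/259]
P' = (I − K·H)·P̄ = [3603/259 2364/259; 2364/259 1608/259]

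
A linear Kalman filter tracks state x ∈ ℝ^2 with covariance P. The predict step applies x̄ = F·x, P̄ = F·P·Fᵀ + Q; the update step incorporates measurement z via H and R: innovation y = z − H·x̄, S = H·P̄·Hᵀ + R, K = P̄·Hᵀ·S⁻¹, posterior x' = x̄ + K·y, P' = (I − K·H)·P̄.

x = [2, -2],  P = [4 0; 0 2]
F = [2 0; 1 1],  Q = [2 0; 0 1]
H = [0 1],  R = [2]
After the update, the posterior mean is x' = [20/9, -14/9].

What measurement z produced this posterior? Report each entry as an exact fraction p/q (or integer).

x̄ = F·x = [4, 0]
P̄ = F·P·Fᵀ + Q = [18 8; 8 7]
S = H·P̄·Hᵀ + R = [9]
K = P̄·Hᵀ·S⁻¹ = [8/9; 7/9]
x' − x̄ = [-16/9, -14/9] = K·y
y = (KᵀK)⁻¹·Kᵀ·(x' − x̄) = [-2]
z = y + H·x̄ = [-2] + [0] = [-2]

z = [-2]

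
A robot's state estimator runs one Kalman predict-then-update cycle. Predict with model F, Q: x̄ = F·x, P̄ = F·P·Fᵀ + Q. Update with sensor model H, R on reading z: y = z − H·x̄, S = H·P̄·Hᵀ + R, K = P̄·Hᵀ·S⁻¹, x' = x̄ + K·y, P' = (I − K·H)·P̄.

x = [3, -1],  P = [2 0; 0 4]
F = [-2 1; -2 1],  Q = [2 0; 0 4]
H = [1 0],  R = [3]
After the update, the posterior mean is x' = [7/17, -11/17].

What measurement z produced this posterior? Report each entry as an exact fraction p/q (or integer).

x̄ = F·x = [-7, -7]
P̄ = F·P·Fᵀ + Q = [14 12; 12 16]
S = H·P̄·Hᵀ + R = [17]
K = P̄·Hᵀ·S⁻¹ = [14/17; 12/17]
x' − x̄ = [126/17, 108/17] = K·y
y = (KᵀK)⁻¹·Kᵀ·(x' − x̄) = [9]
z = y + H·x̄ = [9] + [-7] = [2]

z = [2]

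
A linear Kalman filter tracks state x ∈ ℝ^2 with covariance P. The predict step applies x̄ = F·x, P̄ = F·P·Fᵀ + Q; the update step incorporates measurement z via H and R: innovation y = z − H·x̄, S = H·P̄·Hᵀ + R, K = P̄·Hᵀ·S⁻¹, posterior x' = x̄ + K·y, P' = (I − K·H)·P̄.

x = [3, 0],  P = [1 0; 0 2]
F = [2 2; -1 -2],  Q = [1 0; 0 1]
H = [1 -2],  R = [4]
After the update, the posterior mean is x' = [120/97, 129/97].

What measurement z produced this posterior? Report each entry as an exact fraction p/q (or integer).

x̄ = F·x = [6, -3]
P̄ = F·P·Fᵀ + Q = [13 -10; -10 10]
S = H·P̄·Hᵀ + R = [97]
K = P̄·Hᵀ·S⁻¹ = [33/97; -30/97]
x' − x̄ = [-462/97, 420/97] = K·y
y = (KᵀK)⁻¹·Kᵀ·(x' − x̄) = [-14]
z = y + H·x̄ = [-14] + [12] = [-2]

z = [-2]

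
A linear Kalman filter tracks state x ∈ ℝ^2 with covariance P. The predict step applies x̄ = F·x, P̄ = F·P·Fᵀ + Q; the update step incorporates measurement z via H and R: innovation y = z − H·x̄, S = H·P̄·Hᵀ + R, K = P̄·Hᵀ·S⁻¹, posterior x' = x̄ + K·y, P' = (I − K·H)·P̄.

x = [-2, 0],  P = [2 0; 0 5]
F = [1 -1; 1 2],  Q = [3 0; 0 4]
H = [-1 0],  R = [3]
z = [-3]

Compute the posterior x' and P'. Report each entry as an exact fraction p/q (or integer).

x' = [24/13, -66/13]
P' = [30/13 -24/13; -24/13 274/13]

x̄ = F·x = [-2, -2]
P̄ = F·P·Fᵀ + Q = [10 -8; -8 26]
y = z − H·x̄ = [-5]
S = H·P̄·Hᵀ + R = [13]
K = P̄·Hᵀ·S⁻¹ = [-10/13; 8/13]
x' = x̄ + K·y = [24/13, -66/13]
P' = (I − K·H)·P̄ = [30/13 -24/13; -24/13 274/13]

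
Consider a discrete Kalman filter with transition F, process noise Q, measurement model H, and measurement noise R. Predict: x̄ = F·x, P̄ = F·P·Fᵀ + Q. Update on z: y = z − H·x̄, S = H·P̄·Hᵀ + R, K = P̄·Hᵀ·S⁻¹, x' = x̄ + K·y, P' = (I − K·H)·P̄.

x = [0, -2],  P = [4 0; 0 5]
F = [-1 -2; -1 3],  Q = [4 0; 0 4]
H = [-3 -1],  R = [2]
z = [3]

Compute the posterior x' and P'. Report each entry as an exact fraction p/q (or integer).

x̄ = F·x = [4, -6]
P̄ = F·P·Fᵀ + Q = [28 -26; -26 53]
y = z − H·x̄ = [9]
S = H·P̄·Hᵀ + R = [151]
K = P̄·Hᵀ·S⁻¹ = [-58/151; 25/151]
x' = x̄ + K·y = [82/151, -681/151]
P' = (I − K·H)·P̄ = [864/151 -2476/151; -2476/151 7378/151]

x' = [82/151, -681/151]
P' = [864/151 -2476/151; -2476/151 7378/151]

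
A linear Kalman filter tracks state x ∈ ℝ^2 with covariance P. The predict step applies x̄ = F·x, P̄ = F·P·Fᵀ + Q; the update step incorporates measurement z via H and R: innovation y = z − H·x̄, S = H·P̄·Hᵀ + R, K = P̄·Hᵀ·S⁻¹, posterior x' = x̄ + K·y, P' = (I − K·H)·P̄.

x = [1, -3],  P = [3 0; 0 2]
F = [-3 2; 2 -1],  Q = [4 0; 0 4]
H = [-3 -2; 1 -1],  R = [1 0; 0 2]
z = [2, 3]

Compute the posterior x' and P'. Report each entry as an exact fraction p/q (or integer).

x̄ = F·x = [-9, 5]
P̄ = F·P·Fᵀ + Q = [39 -22; -22 18]
y = z − H·x̄ = [-15, 17]
S = H·P̄·Hᵀ + R = [160 -103; -103 103]
K = P̄·Hᵀ·S⁻¹ = [-4/19 747/1957; -10/57 -3310/5871]
x' = x̄ + K·y = [1266/1957, -11465/5871]
P' = (I − K·H)·P̄ = [680/1957 -814/1957; -814/1957 4178/5871]

x' = [1266/1957, -11465/5871]
P' = [680/1957 -814/1957; -814/1957 4178/5871]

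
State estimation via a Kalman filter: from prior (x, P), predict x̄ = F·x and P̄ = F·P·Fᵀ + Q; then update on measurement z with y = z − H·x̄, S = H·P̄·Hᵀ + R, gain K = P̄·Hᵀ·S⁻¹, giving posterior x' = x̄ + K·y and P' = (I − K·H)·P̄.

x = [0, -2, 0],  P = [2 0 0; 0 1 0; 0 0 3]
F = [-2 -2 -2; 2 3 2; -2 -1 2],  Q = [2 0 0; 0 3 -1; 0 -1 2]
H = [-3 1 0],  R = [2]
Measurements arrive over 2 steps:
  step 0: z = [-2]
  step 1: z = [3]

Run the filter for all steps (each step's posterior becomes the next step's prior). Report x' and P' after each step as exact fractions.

step 0: x̄ = F·x = [4, -6, 2]
step 0: P̄ = F·P·Fᵀ + Q = [26 -26 -2; -26 32 0; -2 0 23]
step 0: y = z − H·x̄ = [16]
step 0: S = H·P̄·Hᵀ + R = [424]
step 0: K = P̄·Hᵀ·S⁻¹ = [-13/53; 55/212; 3/212]
step 0: x' = x̄ + K·y = [4/53, -98/53, 118/53]
step 0: P' = (I − K·H)·P̄ = [26/53 52/53 -28/53; 52/53 367/106 -165/106; -28/53 -165/106 2429/106]
step 1: x̄ = F·x = [-48/53, -50/53, 326/53]
step 1: P̄ = F·P·Fᵀ + Q = [5334/53 -5534/53 -3910/53; -5534/53 12365/106 6809/106; -3910/53 6809/106 12027/106]
step 1: y = z − H·x̄ = [65/53]
step 1: S = H·P̄·Hᵀ + R = [174997/106]
step 1: K = P̄·Hᵀ·S⁻¹ = [-43072/174997; 45569/174997; 30269/174997]
step 1: x' = x̄ + K·y = [-211312/174997, -109205/174997, 1113519/174997]
step 1: P' = (I − K·H)·P̄ = [110102/174997 244162/174997 -610662/174997; 244162/174997 823624/174997 -1771448/174997; -610662/174997 -1771448/174997 11212043/174997]

step 0: x' = [4/53, -98/53, 118/53], P' = [26/53 52/53 -28/53; 52/53 367/106 -165/106; -28/53 -165/106 2429/106]
step 1: x' = [-211312/174997, -109205/174997, 1113519/174997], P' = [110102/174997 244162/174997 -610662/174997; 244162/174997 823624/174997 -1771448/174997; -610662/174997 -1771448/174997 11212043/174997]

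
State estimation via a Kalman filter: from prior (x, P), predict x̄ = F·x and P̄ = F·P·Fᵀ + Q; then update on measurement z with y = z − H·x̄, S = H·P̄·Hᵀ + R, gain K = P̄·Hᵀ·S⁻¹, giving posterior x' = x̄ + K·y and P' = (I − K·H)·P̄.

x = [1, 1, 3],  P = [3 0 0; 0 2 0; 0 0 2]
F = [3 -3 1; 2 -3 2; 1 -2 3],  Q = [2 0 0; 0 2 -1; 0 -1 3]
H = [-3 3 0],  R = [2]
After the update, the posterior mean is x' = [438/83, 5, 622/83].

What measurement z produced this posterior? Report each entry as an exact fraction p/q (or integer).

z = [-1]

x̄ = F·x = [3, 5, 8]
P̄ = F·P·Fᵀ + Q = [49 40 27; 40 40 29; 27 29 32]
S = H·P̄·Hᵀ + R = [83]
K = P̄·Hᵀ·S⁻¹ = [-27/83; 0; 6/83]
x' − x̄ = [189/83, 0, -42/83] = K·y
y = (KᵀK)⁻¹·Kᵀ·(x' − x̄) = [-7]
z = y + H·x̄ = [-7] + [6] = [-1]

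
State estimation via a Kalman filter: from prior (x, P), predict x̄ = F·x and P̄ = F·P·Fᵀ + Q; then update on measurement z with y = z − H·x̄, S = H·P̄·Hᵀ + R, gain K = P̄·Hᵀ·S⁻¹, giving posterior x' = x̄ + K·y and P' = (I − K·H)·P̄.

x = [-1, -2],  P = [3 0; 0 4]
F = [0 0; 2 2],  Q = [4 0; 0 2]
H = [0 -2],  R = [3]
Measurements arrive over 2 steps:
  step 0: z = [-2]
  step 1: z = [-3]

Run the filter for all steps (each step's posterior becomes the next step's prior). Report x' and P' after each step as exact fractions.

step 0: x̄ = F·x = [0, -6]
step 0: P̄ = F·P·Fᵀ + Q = [4 0; 0 30]
step 0: y = z − H·x̄ = [-14]
step 0: S = H·P̄·Hᵀ + R = [123]
step 0: K = P̄·Hᵀ·S⁻¹ = [0; -20/41]
step 0: x' = x̄ + K·y = [0, 34/41]
step 0: P' = (I − K·H)·P̄ = [4 0; 0 30/41]
step 1: x̄ = F·x = [0, 68/41]
step 1: P̄ = F·P·Fᵀ + Q = [4 0; 0 858/41]
step 1: y = z − H·x̄ = [13/41]
step 1: S = H·P̄·Hᵀ + R = [3555/41]
step 1: K = P̄·Hᵀ·S⁻¹ = [0; -572/1185]
step 1: x' = x̄ + K·y = [0, 1784/1185]
step 1: P' = (I − K·H)·P̄ = [4 0; 0 286/395]

step 0: x' = [0, 34/41], P' = [4 0; 0 30/41]
step 1: x' = [0, 1784/1185], P' = [4 0; 0 286/395]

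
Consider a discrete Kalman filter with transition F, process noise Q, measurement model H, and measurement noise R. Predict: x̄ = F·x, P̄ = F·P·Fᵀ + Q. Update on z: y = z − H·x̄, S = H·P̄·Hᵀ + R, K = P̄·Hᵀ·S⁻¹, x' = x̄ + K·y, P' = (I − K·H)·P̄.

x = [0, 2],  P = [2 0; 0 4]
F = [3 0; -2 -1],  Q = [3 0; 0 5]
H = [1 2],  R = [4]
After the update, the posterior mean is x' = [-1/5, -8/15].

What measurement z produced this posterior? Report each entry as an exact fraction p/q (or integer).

x̄ = F·x = [0, -2]
P̄ = F·P·Fᵀ + Q = [21 -12; -12 17]
S = H·P̄·Hᵀ + R = [45]
K = P̄·Hᵀ·S⁻¹ = [-1/15; 22/45]
x' − x̄ = [-1/5, 22/15] = K·y
y = (KᵀK)⁻¹·Kᵀ·(x' − x̄) = [3]
z = y + H·x̄ = [3] + [-4] = [-1]

z = [-1]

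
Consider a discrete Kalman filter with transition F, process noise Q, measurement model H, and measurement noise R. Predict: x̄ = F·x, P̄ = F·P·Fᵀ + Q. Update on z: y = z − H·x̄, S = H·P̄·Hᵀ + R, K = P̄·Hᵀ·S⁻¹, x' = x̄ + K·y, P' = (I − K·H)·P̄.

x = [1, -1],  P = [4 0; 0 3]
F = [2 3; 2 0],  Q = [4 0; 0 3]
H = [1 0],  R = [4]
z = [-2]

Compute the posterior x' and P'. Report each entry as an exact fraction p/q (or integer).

x̄ = F·x = [-1, 2]
P̄ = F·P·Fᵀ + Q = [47 16; 16 19]
y = z − H·x̄ = [-1]
S = H·P̄·Hᵀ + R = [51]
K = P̄·Hᵀ·S⁻¹ = [47/51; 16/51]
x' = x̄ + K·y = [-98/51, 86/51]
P' = (I − K·H)·P̄ = [188/51 64/51; 64/51 713/51]

x' = [-98/51, 86/51]
P' = [188/51 64/51; 64/51 713/51]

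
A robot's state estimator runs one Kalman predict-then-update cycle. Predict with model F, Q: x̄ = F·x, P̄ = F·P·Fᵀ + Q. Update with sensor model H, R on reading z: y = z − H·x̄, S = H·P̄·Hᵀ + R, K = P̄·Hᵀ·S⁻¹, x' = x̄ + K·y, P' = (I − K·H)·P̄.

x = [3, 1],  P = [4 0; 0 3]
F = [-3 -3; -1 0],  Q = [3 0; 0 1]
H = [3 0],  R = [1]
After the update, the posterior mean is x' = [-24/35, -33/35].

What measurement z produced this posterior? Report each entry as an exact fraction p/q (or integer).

x̄ = F·x = [-12, -3]
P̄ = F·P·Fᵀ + Q = [66 12; 12 5]
S = H·P̄·Hᵀ + R = [595]
K = P̄·Hᵀ·S⁻¹ = [198/595; 36/595]
x' − x̄ = [396/35, 72/35] = K·y
y = (KᵀK)⁻¹·Kᵀ·(x' − x̄) = [34]
z = y + H·x̄ = [34] + [-36] = [-2]

z = [-2]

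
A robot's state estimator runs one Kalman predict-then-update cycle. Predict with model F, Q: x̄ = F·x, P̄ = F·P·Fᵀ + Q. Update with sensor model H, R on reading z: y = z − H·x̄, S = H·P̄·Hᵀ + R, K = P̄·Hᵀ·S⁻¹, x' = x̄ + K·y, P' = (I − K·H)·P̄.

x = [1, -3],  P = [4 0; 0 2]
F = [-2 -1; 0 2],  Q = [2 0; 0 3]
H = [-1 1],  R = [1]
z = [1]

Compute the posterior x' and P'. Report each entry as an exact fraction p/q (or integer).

x̄ = F·x = [1, -6]
P̄ = F·P·Fᵀ + Q = [20 -4; -4 11]
y = z − H·x̄ = [8]
S = H·P̄·Hᵀ + R = [40]
K = P̄·Hᵀ·S⁻¹ = [-3/5; 3/8]
x' = x̄ + K·y = [-19/5, -3]
P' = (I − K·H)·P̄ = [28/5 5; 5 43/8]

x' = [-19/5, -3]
P' = [28/5 5; 5 43/8]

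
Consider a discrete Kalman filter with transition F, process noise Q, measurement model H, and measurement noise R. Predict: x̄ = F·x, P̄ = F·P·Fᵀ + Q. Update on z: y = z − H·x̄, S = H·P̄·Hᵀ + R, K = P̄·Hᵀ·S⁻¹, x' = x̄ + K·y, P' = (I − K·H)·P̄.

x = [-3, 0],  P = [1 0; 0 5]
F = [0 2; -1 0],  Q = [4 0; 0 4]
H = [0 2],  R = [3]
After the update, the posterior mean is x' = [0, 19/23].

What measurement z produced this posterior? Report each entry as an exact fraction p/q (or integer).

x̄ = F·x = [0, 3]
P̄ = F·P·Fᵀ + Q = [24 0; 0 5]
S = H·P̄·Hᵀ + R = [23]
K = P̄·Hᵀ·S⁻¹ = [0; 10/23]
x' − x̄ = [0, -50/23] = K·y
y = (KᵀK)⁻¹·Kᵀ·(x' − x̄) = [-5]
z = y + H·x̄ = [-5] + [6] = [1]

z = [1]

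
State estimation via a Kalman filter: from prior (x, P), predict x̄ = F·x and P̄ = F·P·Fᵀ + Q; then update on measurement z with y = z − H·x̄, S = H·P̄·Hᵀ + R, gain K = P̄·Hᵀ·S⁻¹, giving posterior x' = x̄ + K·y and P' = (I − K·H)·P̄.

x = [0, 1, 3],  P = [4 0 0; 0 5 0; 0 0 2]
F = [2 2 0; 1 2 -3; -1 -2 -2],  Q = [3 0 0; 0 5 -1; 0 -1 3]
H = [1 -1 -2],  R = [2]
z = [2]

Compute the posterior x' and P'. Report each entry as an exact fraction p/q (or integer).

x̄ = F·x = [2, -7, -8]
P̄ = F·P·Fᵀ + Q = [39 28 -28; 28 47 -13; -28 -13 35]
y = z − H·x̄ = [-23]
S = H·P̄·Hᵀ + R = [232]
K = P̄·Hᵀ·S⁻¹ = [67/232; 7/232; -85/232]
x' = x̄ + K·y = [-1077/232, -1785/232, 99/232]
P' = (I − K·H)·P̄ = [4559/232 6027/232 -801/232; 6027/232 10855/232 -2421/232; -801/232 -2421/232 895/232]

x' = [-1077/232, -1785/232, 99/232]
P' = [4559/232 6027/232 -801/232; 6027/232 10855/232 -2421/232; -801/232 -2421/232 895/232]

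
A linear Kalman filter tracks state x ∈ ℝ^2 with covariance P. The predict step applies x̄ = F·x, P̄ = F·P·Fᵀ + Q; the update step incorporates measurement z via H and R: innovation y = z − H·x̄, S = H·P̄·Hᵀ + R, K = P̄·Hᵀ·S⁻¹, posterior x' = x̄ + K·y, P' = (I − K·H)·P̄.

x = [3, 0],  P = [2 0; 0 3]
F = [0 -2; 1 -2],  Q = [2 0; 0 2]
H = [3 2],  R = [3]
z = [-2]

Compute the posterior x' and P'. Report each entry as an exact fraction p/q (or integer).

x' = [-528/337, 467/337]
P' = [362/337 -444/337; -444/337 768/337]

x̄ = F·x = [0, 3]
P̄ = F·P·Fᵀ + Q = [14 12; 12 16]
y = z − H·x̄ = [-8]
S = H·P̄·Hᵀ + R = [337]
K = P̄·Hᵀ·S⁻¹ = [66/337; 68/337]
x' = x̄ + K·y = [-528/337, 467/337]
P' = (I − K·H)·P̄ = [362/337 -444/337; -444/337 768/337]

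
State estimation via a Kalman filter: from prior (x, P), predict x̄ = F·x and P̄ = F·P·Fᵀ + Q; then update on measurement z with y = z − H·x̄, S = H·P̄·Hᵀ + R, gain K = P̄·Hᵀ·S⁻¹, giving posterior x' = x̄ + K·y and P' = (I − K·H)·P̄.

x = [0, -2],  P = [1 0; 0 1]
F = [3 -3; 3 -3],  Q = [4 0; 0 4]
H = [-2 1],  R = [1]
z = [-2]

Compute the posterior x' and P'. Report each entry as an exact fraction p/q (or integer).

x̄ = F·x = [6, 6]
P̄ = F·P·Fᵀ + Q = [22 18; 18 22]
y = z − H·x̄ = [4]
S = H·P̄·Hᵀ + R = [39]
K = P̄·Hᵀ·S⁻¹ = [-2/3; -14/39]
x' = x̄ + K·y = [10/3, 178/39]
P' = (I − K·H)·P̄ = [14/3 26/3; 26/3 662/39]

x' = [10/3, 178/39]
P' = [14/3 26/3; 26/3 662/39]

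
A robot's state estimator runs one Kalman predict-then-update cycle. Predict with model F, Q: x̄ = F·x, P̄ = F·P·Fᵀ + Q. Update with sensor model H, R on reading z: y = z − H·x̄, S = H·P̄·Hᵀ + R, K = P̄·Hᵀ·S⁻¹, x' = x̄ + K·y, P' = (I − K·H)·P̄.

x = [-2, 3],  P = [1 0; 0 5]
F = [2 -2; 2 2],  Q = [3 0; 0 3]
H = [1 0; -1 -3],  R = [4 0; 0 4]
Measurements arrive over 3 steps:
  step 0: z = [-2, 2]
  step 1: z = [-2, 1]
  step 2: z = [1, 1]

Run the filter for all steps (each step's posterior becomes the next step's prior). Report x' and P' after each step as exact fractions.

step 0: x̄ = F·x = [-10, 2]
step 0: P̄ = F·P·Fᵀ + Q = [27 -16; -16 27]
step 0: y = z − H·x̄ = [8, -2]
step 0: S = H·P̄·Hᵀ + R = [31 21; 21 178]
step 0: K = P̄·Hᵀ·S⁻¹ = [4365/5077 84/5077; -1483/5077 -1679/5077]
step 0: x' = x̄ + K·y = [-16018/5077, 1648/5077]
step 0: P' = (I − K·H)·P̄ = [17460/5077 -5932/5077; -5932/5077 4216/5077]
step 1: x̄ = F·x = [-35332/5077, -28740/5077]
step 1: P̄ = F·P·Fᵀ + Q = [149391/5077 52976/5077; 52976/5077 54479/5077]
step 1: y = z − H·x̄ = [25178/5077, -116475/5077]
step 1: S = H·P̄·Hᵀ + R = [169699/5077 -308319/5077; -308319/5077 977866/5077]
step 1: K = P̄·Hᵀ·S⁻¹ = [10049985/13961449 -1233276/13961449; -2938903/13961449 -4016459/13961449]
step 1: x' = x̄ + K·y = [-19027294/13961449, -1463597/13961449]
step 1: P' = (I − K·H)·P̄ = [40199940/13961449 -11755612/13961449; -11755612/13961449 9273816/13961449]
step 2: x̄ = F·x = [-35127394/13961449, -40981782/13961449]
step 2: P̄ = F·P·Fᵀ + Q = [333824267/13961449 123704496/13961449; 123704496/13961449 145734475/13961449]
step 2: y = z − H·x̄ = [49088843/13961449, -144111291/13961449]
step 2: S = H·P̄·Hᵀ + R = [389670063/13961449 -704937755/13961449; -704937755/13961449 2443507314/13961449]
step 2: K = P̄·Hᵀ·S⁻¹ = [22831784837/32605814093 -2819751020/32605814093; -6670677939/32605814093 -9409127607/32605814093]
step 2: x' = x̄ + K·y = [27345770681/32605814093, -22042031634/32605814093]
step 2: P' = (I − K·H)·P̄ = [91327139348/32605814093 -26682711756/32605814093; -26682711756/32605814093 21439740728/32605814093]

step 0: x' = [-16018/5077, 1648/5077], P' = [17460/5077 -5932/5077; -5932/5077 4216/5077]
step 1: x' = [-19027294/13961449, -1463597/13961449], P' = [40199940/13961449 -11755612/13961449; -11755612/13961449 9273816/13961449]
step 2: x' = [27345770681/32605814093, -22042031634/32605814093], P' = [91327139348/32605814093 -26682711756/32605814093; -26682711756/32605814093 21439740728/32605814093]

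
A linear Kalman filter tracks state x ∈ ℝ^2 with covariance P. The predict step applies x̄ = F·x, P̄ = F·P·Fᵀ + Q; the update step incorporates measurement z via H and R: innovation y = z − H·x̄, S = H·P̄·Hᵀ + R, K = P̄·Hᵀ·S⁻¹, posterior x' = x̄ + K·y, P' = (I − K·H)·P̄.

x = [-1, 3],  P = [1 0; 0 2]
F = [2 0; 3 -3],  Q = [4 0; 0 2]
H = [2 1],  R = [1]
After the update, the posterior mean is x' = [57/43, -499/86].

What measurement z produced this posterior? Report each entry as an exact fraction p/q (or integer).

z = [-3]

x̄ = F·x = [-2, -12]
P̄ = F·P·Fᵀ + Q = [8 6; 6 29]
S = H·P̄·Hᵀ + R = [86]
K = P̄·Hᵀ·S⁻¹ = [11/43; 41/86]
x' − x̄ = [143/43, 533/86] = K·y
y = (KᵀK)⁻¹·Kᵀ·(x' − x̄) = [13]
z = y + H·x̄ = [13] + [-16] = [-3]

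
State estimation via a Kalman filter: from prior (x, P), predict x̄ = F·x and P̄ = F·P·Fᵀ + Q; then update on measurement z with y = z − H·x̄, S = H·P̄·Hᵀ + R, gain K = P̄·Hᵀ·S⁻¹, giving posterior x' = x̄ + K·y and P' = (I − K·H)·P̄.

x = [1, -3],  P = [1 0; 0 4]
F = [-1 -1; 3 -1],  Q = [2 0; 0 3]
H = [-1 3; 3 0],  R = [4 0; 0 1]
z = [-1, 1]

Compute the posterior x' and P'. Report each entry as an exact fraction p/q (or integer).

x̄ = F·x = [2, 6]
P̄ = F·P·Fᵀ + Q = [7 1; 1 16]
y = z − H·x̄ = [-17, -5]
S = H·P̄·Hᵀ + R = [149 -12; -12 64]
K = P̄·Hᵀ·S⁻¹ = [-1/2348 3081/9392; 761/2348 1011/9392]
x' = x̄ + K·y = [3447/9392, -451/9392]
P' = (I − K·H)·P̄ = [1027/9392 337/9392; 337/9392 4171/9392]

x' = [3447/9392, -451/9392]
P' = [1027/9392 337/9392; 337/9392 4171/9392]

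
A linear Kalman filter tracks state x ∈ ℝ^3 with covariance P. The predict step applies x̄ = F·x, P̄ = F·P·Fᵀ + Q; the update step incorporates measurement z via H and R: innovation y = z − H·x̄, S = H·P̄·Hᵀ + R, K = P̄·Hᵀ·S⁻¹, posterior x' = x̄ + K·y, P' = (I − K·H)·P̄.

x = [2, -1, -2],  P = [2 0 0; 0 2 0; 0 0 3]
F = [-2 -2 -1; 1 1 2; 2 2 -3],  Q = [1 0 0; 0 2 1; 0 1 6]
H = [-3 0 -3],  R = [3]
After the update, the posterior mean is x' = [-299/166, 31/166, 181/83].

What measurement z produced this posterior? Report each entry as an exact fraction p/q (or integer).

z = [-1]

x̄ = F·x = [0, -3, 8]
P̄ = F·P·Fᵀ + Q = [20 -14 -7; -14 18 -9; -7 -9 49]
S = H·P̄·Hᵀ + R = [498]
K = P̄·Hᵀ·S⁻¹ = [-13/166; 23/166; -21/83]
x' − x̄ = [-299/166, 529/166, -483/83] = K·y
y = (KᵀK)⁻¹·Kᵀ·(x' − x̄) = [23]
z = y + H·x̄ = [23] + [-24] = [-1]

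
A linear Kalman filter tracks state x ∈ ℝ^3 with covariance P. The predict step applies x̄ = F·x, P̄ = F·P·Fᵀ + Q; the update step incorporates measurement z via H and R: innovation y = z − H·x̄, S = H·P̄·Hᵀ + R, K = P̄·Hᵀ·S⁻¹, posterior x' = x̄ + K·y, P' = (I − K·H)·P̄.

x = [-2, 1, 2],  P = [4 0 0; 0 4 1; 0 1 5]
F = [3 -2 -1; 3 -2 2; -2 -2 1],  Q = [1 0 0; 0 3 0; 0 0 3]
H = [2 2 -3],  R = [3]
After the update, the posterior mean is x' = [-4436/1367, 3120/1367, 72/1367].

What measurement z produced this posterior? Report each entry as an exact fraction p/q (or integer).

x̄ = F·x = [-10, -4, 4]
P̄ = F·P·Fᵀ + Q = [62 40 -13; 40 67 -4; -13 -4 36]
S = H·P̄·Hᵀ + R = [1367]
K = P̄·Hᵀ·S⁻¹ = [243/1367; 226/1367; -142/1367]
x' − x̄ = [9234/1367, 8588/1367, -5396/1367] = K·y
y = (KᵀK)⁻¹·Kᵀ·(x' − x̄) = [38]
z = y + H·x̄ = [38] + [-40] = [-2]

z = [-2]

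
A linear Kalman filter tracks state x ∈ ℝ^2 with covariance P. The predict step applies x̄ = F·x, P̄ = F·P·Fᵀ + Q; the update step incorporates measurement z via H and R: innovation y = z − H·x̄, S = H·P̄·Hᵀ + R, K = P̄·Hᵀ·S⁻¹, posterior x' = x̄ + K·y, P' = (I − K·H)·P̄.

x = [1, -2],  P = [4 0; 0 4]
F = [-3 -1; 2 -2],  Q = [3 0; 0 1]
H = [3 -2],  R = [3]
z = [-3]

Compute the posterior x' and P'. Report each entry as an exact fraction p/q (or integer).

x̄ = F·x = [-1, 6]
P̄ = F·P·Fᵀ + Q = [43 -16; -16 33]
y = z − H·x̄ = [12]
S = H·P̄·Hᵀ + R = [714]
K = P̄·Hᵀ·S⁻¹ = [23/102; -19/119]
x' = x̄ + K·y = [29/17, 486/119]
P' = (I − K·H)·P̄ = [683/102 165/17; 165/17 1761/119]

x' = [29/17, 486/119]
P' = [683/102 165/17; 165/17 1761/119]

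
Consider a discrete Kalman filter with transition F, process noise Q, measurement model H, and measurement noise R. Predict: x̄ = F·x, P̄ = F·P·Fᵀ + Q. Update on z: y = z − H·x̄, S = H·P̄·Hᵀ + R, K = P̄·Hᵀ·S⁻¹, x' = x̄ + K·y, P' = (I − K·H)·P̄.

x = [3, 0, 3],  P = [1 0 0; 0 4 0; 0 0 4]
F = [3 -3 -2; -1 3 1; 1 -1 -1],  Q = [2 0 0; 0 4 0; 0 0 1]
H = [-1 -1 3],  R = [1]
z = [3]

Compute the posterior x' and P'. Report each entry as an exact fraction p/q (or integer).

x̄ = F·x = [3, 0, 0]
P̄ = F·P·Fᵀ + Q = [63 -47 23; -47 45 -17; 23 -17 10]
y = z − H·x̄ = [6]
S = H·P̄·Hᵀ + R = [69]
K = P̄·Hᵀ·S⁻¹ = [53/69; -49/69; 8/23]
x' = x̄ + K·y = [175/23, -98/23, 48/23]
P' = (I − K·H)·P̄ = [1538/69 -646/69 105/23; -646/69 704/69 1/23; 105/23 1/23 38/23]

x' = [175/23, -98/23, 48/23]
P' = [1538/69 -646/69 105/23; -646/69 704/69 1/23; 105/23 1/23 38/23]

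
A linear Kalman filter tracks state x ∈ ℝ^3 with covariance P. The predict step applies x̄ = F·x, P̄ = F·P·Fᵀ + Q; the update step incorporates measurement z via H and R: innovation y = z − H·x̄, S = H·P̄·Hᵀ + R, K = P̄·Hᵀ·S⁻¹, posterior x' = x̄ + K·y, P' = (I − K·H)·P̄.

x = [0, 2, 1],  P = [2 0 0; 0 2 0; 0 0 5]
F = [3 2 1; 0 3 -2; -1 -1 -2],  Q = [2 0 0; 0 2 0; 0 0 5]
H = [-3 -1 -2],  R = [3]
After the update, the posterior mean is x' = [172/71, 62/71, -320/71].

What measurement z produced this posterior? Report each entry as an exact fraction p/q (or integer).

z = [1]

x̄ = F·x = [5, 4, -4]
P̄ = F·P·Fᵀ + Q = [33 2 -20; 2 40 14; -20 14 29]
S = H·P̄·Hᵀ + R = [284]
K = P̄·Hᵀ·S⁻¹ = [-61/284; -37/142; -3/71]
x' − x̄ = [-183/71, -222/71, -36/71] = K·y
y = (KᵀK)⁻¹·Kᵀ·(x' − x̄) = [12]
z = y + H·x̄ = [12] + [-11] = [1]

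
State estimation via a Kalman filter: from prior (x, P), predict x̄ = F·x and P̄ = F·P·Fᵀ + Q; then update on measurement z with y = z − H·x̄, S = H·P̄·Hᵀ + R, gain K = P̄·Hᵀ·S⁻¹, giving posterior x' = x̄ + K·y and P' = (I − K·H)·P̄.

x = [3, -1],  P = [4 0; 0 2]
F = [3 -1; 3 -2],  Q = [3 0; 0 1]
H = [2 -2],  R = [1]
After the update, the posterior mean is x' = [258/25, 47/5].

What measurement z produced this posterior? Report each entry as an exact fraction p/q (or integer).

z = [2]

x̄ = F·x = [10, 11]
P̄ = F·P·Fᵀ + Q = [41 40; 40 45]
S = H·P̄·Hᵀ + R = [25]
K = P̄·Hᵀ·S⁻¹ = [2/25; -2/5]
x' − x̄ = [8/25, -8/5] = K·y
y = (KᵀK)⁻¹·Kᵀ·(x' − x̄) = [4]
z = y + H·x̄ = [4] + [-2] = [2]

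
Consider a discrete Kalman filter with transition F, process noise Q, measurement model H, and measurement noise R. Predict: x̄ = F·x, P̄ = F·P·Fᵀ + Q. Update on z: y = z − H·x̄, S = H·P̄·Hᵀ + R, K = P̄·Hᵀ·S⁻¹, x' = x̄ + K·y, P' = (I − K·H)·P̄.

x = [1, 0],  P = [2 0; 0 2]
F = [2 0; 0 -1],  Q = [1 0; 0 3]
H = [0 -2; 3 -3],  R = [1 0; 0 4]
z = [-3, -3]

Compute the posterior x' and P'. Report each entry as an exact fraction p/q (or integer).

x' = [329/610, 179/122]
P' = [387/610 27/122; 27/122 85/366]

x̄ = F·x = [2, 0]
P̄ = F·P·Fᵀ + Q = [9 0; 0 5]
y = z − H·x̄ = [-3, -9]
S = H·P̄·Hᵀ + R = [21 30; 30 130]
K = P̄·Hᵀ·S⁻¹ = [-27/61 189/610; -85/183 -1/122]
x' = x̄ + K·y = [329/610, 179/122]
P' = (I − K·H)·P̄ = [387/610 27/122; 27/122 85/366]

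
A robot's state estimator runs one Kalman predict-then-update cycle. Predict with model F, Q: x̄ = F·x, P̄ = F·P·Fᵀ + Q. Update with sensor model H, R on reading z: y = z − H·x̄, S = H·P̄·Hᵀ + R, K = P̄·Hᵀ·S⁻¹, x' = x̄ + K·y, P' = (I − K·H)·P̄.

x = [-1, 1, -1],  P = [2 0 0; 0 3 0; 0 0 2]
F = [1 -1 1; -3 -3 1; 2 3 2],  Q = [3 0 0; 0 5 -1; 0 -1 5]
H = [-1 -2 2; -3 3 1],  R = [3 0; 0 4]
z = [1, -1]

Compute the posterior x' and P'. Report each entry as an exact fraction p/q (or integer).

x' = [-127953/64943, -102304/64943, -131958/64943]
P' = [373194/64943 226261/64943 404047/64943; 226261/64943 312117/129886 502723/129886; 404047/64943 502723/129886 959021/129886]

x̄ = F·x = [-3, -1, -1]
P̄ = F·P·Fᵀ + Q = [10 5 -1; 5 52 -36; -1 -36 48]
y = z − H·x̄ = [-2, -6]
S = H·P̄·Hᵀ + R = [725 -308; -308 310]
K = P̄·Hᵀ·S⁻¹ = [-5874/64943 -9188/64943; -11885/64943 20377/129886; 17417/64943 10727/129886]
x' = x̄ + K·y = [-127953/64943, -102304/64943, -131958/64943]
P' = (I − K·H)·P̄ = [373194/64943 226261/64943 404047/64943; 226261/64943 312117/129886 502723/129886; 404047/64943 502723/129886 959021/129886]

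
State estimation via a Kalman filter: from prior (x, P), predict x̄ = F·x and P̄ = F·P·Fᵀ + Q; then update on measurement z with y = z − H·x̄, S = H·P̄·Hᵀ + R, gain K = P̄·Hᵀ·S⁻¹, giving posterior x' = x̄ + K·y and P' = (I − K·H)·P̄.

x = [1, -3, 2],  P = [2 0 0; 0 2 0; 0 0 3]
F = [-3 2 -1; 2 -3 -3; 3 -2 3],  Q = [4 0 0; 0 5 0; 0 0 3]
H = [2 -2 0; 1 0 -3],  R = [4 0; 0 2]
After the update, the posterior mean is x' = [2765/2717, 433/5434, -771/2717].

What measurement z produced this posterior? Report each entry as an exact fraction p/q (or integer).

z = [2, 2]

x̄ = F·x = [-11, 5, 15]
P̄ = F·P·Fᵀ + Q = [33 -15 -35; -15 58 -3; -35 -3 56]
S = H·P̄·Hᵀ + R = [488 288; 288 749]
K = P̄·Hᵀ·S⁻¹ = [4020/35321 4962/35321; -53813/141284 4890/35321; 1316/35321 -10079/35321]
x' − x̄ = [32652/2717, -26737/5434, -41526/2717] = K·y
y = (KᵀK)⁻¹·Kᵀ·(x' − x̄) = [34, 58]
z = y + H·x̄ = [34, 58] + [-32, -56] = [2, 2]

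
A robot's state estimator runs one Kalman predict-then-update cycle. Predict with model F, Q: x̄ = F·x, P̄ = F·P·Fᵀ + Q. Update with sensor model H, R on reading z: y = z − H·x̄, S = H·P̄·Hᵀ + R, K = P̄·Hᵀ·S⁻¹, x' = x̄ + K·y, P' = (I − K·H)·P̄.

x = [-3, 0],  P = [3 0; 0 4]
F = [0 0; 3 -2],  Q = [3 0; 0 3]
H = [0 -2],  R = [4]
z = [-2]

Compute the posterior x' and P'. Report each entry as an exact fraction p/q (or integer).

x' = [0, 37/47]
P' = [3 0; 0 46/47]

x̄ = F·x = [0, -9]
P̄ = F·P·Fᵀ + Q = [3 0; 0 46]
y = z − H·x̄ = [-20]
S = H·P̄·Hᵀ + R = [188]
K = P̄·Hᵀ·S⁻¹ = [0; -23/47]
x' = x̄ + K·y = [0, 37/47]
P' = (I − K·H)·P̄ = [3 0; 0 46/47]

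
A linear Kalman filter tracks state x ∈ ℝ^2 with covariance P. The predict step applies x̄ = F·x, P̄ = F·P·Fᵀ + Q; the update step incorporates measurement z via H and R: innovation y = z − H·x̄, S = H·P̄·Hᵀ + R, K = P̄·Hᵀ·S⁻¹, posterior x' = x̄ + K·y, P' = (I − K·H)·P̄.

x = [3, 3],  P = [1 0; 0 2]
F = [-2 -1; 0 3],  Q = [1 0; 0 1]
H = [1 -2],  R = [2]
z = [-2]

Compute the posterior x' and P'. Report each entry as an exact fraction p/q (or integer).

x' = [-506/109, -119/109]
P' = [402/109 182/109; 182/109 135/109]

x̄ = F·x = [-9, 9]
P̄ = F·P·Fᵀ + Q = [7 -6; -6 19]
y = z − H·x̄ = [25]
S = H·P̄·Hᵀ + R = [109]
K = P̄·Hᵀ·S⁻¹ = [19/109; -44/109]
x' = x̄ + K·y = [-506/109, -119/109]
P' = (I − K·H)·P̄ = [402/109 182/109; 182/109 135/109]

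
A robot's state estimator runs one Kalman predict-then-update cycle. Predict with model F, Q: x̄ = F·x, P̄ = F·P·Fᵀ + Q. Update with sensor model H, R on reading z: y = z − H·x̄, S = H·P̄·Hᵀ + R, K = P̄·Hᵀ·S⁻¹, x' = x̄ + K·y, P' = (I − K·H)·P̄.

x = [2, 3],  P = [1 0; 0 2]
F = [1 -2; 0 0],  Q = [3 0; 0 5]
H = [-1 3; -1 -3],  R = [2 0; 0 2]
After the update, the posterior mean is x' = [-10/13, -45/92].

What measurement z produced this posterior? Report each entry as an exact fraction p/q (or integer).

x̄ = F·x = [-4, 0]
P̄ = F·P·Fᵀ + Q = [12 0; 0 5]
S = H·P̄·Hᵀ + R = [59 -33; -33 59]
K = P̄·Hᵀ·S⁻¹ = [-6/13 -6/13; 15/92 -15/92]
x' − x̄ = [42/13, -45/92] = K·y
y = (KᵀK)⁻¹·Kᵀ·(x' − x̄) = [-5, -2]
z = y + H·x̄ = [-5, -2] + [4, 4] = [-1, 2]

z = [-1, 2]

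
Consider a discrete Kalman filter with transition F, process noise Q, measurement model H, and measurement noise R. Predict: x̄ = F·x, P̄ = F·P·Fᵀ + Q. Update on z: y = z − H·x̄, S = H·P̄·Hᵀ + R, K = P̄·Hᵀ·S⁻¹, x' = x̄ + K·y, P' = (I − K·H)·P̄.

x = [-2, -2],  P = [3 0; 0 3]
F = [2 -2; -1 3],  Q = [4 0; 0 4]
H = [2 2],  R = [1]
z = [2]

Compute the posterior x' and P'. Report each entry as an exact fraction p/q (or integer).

x̄ = F·x = [0, -4]
P̄ = F·P·Fᵀ + Q = [28 -24; -24 34]
y = z − H·x̄ = [10]
S = H·P̄·Hᵀ + R = [57]
K = P̄·Hᵀ·S⁻¹ = [8/57; 20/57]
x' = x̄ + K·y = [80/57, -28/57]
P' = (I − K·H)·P̄ = [1532/57 -1528/57; -1528/57 1538/57]

x' = [80/57, -28/57]
P' = [1532/57 -1528/57; -1528/57 1538/57]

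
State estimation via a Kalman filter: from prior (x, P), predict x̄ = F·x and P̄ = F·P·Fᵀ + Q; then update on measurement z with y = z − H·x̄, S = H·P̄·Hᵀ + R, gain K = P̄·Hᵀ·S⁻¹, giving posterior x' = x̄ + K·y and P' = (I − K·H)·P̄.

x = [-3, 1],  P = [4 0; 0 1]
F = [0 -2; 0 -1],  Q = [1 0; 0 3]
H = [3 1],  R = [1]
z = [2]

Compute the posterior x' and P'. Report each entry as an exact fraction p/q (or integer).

x' = [29/62, 14/31]
P' = [21/62 -23/31; -23/31 74/31]

x̄ = F·x = [-2, -1]
P̄ = F·P·Fᵀ + Q = [5 2; 2 4]
y = z − H·x̄ = [9]
S = H·P̄·Hᵀ + R = [62]
K = P̄·Hᵀ·S⁻¹ = [17/62; 5/31]
x' = x̄ + K·y = [29/62, 14/31]
P' = (I − K·H)·P̄ = [21/62 -23/31; -23/31 74/31]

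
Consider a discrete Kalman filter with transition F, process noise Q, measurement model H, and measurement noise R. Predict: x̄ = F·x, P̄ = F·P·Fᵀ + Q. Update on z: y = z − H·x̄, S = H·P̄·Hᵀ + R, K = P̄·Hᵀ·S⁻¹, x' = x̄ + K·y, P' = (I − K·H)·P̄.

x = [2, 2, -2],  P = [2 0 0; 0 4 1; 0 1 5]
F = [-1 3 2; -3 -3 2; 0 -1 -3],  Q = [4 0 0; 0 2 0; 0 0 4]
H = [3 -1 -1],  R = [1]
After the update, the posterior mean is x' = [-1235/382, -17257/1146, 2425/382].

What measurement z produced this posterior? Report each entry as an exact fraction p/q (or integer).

x̄ = F·x = [0, -16, 4]
P̄ = F·P·Fᵀ + Q = [74 -10 -53; -10 64 -11; -53 -11 59]
S = H·P̄·Hᵀ + R = [1146]
K = P̄·Hᵀ·S⁻¹ = [95/382; -83/1146; -69/382]
x' − x̄ = [-1235/382, 1079/1146, 897/382] = K·y
y = (KᵀK)⁻¹·Kᵀ·(x' − x̄) = [-13]
z = y + H·x̄ = [-13] + [12] = [-1]

z = [-1]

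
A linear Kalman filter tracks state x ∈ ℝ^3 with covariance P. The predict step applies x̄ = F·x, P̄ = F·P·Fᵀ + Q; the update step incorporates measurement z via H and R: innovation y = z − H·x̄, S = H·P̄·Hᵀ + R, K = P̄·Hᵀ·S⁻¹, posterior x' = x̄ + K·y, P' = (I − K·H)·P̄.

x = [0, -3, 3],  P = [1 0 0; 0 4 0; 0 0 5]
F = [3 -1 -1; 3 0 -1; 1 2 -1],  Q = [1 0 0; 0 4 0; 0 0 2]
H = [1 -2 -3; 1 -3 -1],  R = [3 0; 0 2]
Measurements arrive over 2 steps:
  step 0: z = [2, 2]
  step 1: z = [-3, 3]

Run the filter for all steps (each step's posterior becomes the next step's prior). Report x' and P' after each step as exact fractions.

step 0: x' = [-9460/12761, -8245/12761, -7993/12761], P' = [133296/12761 44790/12761 11120/12761; 44790/12761 19734/12761 -776/12761; 11120/12761 -776/12761 8856/12761]
step 1: x' = [-41139583/229694467, -324129899/229694467, 369643725/229694467], P' = [1639057460/229694467 524682496/229694467 199351242/229694467; 524682496/229694467 249118736/229694467 -11716644/229694467; 199351242/229694467 -11716644/229694467 156703006/229694467]

step 0: x̄ = F·x = [0, -3, -9]
step 0: P̄ = F·P·Fᵀ + Q = [19 14 0; 14 18 8; 0 8 24]
step 0: y = z − H·x̄ = [-31, -16]
step 0: S = H·P̄·Hᵀ + R = [350 217; 217 171]
step 0: K = P̄·Hᵀ·S⁻¹ = [3452/12761 -871/1823; 2550/12761 -974/1823; -4632/12761 328/1823]
step 0: x' = x̄ + K·y = [-9460/12761, -8245/12761, -7993/12761]
step 0: P' = (I − K·H)·P̄ = [133296/12761 44790/12761 11120/12761; 44790/12761 19734/12761 -776/12761; 11120/12761 -776/12761 8856/12761]
step 1: x̄ = F·x = [-12142/12761, -20387/12761, -17957/12761]
step 1: P̄ = F·P·Fᵀ + Q = [904003/12761 1006654/12761 549522/12761; 1006654/12761 1192844/12761 634556/12761; 549522/12761 634556/12761 406634/12761]
step 1: y = z − H·x̄ = [-120786/12761, -4099/1823]
step 1: S = H·P̄·Hᵀ + R = [9664292/12761 1289961/1823; 1289961/1823 1248589/1823]
step 1: K = P̄·Hᵀ·S⁻¹ = [-2787086/229694467 -67170635/229694467; 20531652/229694467 -105478534/229694467; -82441496/229694467 38899084/229694467]
step 1: x' = x̄ + K·y = [-41139583/229694467, -324129899/229694467, 369643725/229694467]
step 1: P' = (I − K·H)·P̄ = [1639057460/229694467 524682496/229694467 199351242/229694467; 524682496/229694467 249118736/229694467 -11716644/229694467; 199351242/229694467 -11716644/229694467 156703006/229694467]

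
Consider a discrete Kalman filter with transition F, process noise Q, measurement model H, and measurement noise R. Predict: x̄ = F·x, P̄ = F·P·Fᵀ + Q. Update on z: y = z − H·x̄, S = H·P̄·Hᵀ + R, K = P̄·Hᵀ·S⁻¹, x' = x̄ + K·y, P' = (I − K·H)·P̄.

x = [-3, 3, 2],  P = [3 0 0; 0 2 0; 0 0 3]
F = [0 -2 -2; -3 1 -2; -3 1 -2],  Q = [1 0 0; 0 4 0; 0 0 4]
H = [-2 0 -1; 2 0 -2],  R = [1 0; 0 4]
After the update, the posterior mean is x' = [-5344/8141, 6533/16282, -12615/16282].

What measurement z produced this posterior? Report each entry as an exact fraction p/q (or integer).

x̄ = F·x = [-10, 8, 8]
P̄ = F·P·Fᵀ + Q = [21 8 8; 8 45 41; 8 41 45]
S = H·P̄·Hᵀ + R = [162 22; 22 204]
K = P̄·Hᵀ·S⁻¹ = [-2693/8141 1328/8141; -2544/8141 -4719/16282; -2704/8141 -5323/16282]
x' − x̄ = [76066/8141, -123723/16282, -142871/16282] = K·y
y = (KᵀK)⁻¹·Kᵀ·(x' − x̄) = [-10, 37]
z = y + H·x̄ = [-10, 37] + [12, -36] = [2, 1]

z = [2, 1]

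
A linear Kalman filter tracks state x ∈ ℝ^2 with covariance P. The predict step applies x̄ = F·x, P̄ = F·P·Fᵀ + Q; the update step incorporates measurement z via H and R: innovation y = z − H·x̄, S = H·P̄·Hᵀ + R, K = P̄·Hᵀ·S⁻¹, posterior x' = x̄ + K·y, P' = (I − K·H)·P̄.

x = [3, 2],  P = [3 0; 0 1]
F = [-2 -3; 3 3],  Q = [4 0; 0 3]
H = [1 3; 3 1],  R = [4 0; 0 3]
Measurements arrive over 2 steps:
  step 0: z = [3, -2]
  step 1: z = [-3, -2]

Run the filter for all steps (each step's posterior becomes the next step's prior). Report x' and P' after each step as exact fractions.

step 0: x̄ = F·x = [-12, 15]
step 0: P̄ = F·P·Fᵀ + Q = [25 -27; -27 39]
step 0: y = z − H·x̄ = [-30, 19]
step 0: S = H·P̄·Hᵀ + R = [218 -78; -78 105]
step 0: K = P̄·Hᵀ·S⁻¹ = [-356/2801 1016/2801; 1029/2801 -356/2801]
step 0: x' = x̄ + K·y = [-3628/2801, 4381/2801]
step 0: P' = (I − K·H)·P̄ = [1321/2801 -915/2801; -915/2801 1677/2801]
step 1: x̄ = F·x = [-5887/2801, 2259/2801]
step 1: P̄ = F·P·Fᵀ + Q = [20601/2801 -9294/2801; -9294/2801 18915/2801]
step 1: y = z − H·x̄ = [-9293/2801, 9800/2801]
step 1: S = H·P̄·Hᵀ + R = [146276/2801 25608/2801; 25608/2801 156963/2801]
step 1: K = P̄·Hᵀ·S⁻¹ = [-296025/2654308 2413/6841; 913683/2654308 -775/6841]
step 1: x' = x̄ + K·y = [-1320871/2654308, -1942747/2654308]
step 1: P' = (I − K·H)·P̄ = [1201287/2654308 -795129/2654308; -795129/2654308 1483287/2654308]

step 0: x' = [-3628/2801, 4381/2801], P' = [1321/2801 -915/2801; -915/2801 1677/2801]
step 1: x' = [-1320871/2654308, -1942747/2654308], P' = [1201287/2654308 -795129/2654308; -795129/2654308 1483287/2654308]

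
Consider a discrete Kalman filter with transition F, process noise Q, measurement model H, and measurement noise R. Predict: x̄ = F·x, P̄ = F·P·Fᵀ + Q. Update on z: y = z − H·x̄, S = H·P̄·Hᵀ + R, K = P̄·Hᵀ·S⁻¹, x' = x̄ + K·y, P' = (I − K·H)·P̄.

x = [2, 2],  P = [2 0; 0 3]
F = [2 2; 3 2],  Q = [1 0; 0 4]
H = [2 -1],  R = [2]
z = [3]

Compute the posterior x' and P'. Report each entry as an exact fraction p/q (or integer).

x̄ = F·x = [8, 10]
P̄ = F·P·Fᵀ + Q = [21 24; 24 34]
y = z − H·x̄ = [-3]
S = H·P̄·Hᵀ + R = [24]
K = P̄·Hᵀ·S⁻¹ = [3/4; 7/12]
x' = x̄ + K·y = [23/4, 33/4]
P' = (I − K·H)·P̄ = [15/2 27/2; 27/2 155/6]

x' = [23/4, 33/4]
P' = [15/2 27/2; 27/2 155/6]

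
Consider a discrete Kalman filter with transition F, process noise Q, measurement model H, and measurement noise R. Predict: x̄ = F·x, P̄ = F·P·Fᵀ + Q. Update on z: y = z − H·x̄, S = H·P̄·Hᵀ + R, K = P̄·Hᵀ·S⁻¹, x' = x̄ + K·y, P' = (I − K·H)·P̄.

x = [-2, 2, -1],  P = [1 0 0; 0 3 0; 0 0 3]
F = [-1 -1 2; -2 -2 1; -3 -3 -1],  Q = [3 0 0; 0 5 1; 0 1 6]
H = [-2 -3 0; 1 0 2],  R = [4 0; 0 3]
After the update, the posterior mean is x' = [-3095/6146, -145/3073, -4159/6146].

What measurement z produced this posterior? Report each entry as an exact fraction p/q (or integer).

z = [1, -2]

x̄ = F·x = [-2, -1, 1]
P̄ = F·P·Fᵀ + Q = [19 14 6; 14 24 22; 6 22 45]
S = H·P̄·Hᵀ + R = [464 -236; -236 226]
K = P̄·Hᵀ·S⁻¹ = [-2691/12292 -281/3073; -557/3073 207/3073; 1257/12292 3267/6146]
x' − x̄ = [9197/6146, 2928/3073, -10305/6146] = K·y
y = (KᵀK)⁻¹·Kᵀ·(x' − x̄) = [-6, -2]
z = y + H·x̄ = [-6, -2] + [7, 0] = [1, -2]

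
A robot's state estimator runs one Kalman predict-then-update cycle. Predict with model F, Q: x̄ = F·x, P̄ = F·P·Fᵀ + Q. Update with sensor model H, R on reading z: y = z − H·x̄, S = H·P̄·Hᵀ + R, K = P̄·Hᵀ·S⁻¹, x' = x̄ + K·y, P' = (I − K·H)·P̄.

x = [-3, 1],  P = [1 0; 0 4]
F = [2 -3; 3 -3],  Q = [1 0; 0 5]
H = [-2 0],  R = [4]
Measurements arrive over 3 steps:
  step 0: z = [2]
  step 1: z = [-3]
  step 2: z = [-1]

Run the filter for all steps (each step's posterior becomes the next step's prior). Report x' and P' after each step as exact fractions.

step 0: x' = [-25/21, -4], P' = [41/42 1; 1 8]
step 1: x' = [4493/2768, 237/346], P' = [1363/1384 165/173; 165/173 2711/346]
step 2: x' = [15315/29992, 11235/5216], P' = [11074/11247 623/652; 623/652 20489/2608]

step 0: x̄ = F·x = [-9, -12]
step 0: P̄ = F·P·Fᵀ + Q = [41 42; 42 50]
step 0: y = z − H·x̄ = [-16]
step 0: S = H·P̄·Hᵀ + R = [168]
step 0: K = P̄·Hᵀ·S⁻¹ = [-41/84; -1/2]
step 0: x' = x̄ + K·y = [-25/21, -4]
step 0: P' = (I − K·H)·P̄ = [41/42 1; 1 8]
step 1: x̄ = F·x = [202/21, 59/7]
step 1: P̄ = F·P·Fᵀ + Q = [1363/21 440/7; 440/7 949/14]
step 1: y = z − H·x̄ = [341/21]
step 1: S = H·P̄·Hᵀ + R = [5536/21]
step 1: K = P̄·Hᵀ·S⁻¹ = [-1363/2768; -165/346]
step 1: x' = x̄ + K·y = [4493/2768, 237/346]
step 1: P' = (I − K·H)·P̄ = [1363/1384 165/173; 165/173 2711/346]
step 2: x̄ = F·x = [1649/1384, 7791/2768]
step 2: P̄ = F·P·Fᵀ + Q = [11074/173 42987/692; 42987/692 93023/1384]
step 2: y = z − H·x̄ = [957/692]
step 2: S = H·P̄·Hᵀ + R = [44988/173]
step 2: K = P̄·Hᵀ·S⁻¹ = [-5537/11247; -623/1304]
step 2: x' = x̄ + K·y = [15315/29992, 11235/5216]
step 2: P' = (I − K·H)·P̄ = [11074/11247 623/652; 623/652 20489/2608]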